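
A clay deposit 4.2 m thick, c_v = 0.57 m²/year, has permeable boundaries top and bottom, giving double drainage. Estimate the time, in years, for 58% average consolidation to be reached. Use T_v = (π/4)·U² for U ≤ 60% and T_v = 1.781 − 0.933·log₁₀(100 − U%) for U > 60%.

t ≈ 2.04 years

Drainage path length: H_d = H/2 = 2.1 m (double drainage).
U ≤ 60%: T_v = (π/4)·U² = (π/4)×0.58² = 0.26421.
t = T_v·H_d²/c_v = 0.26421×2.1²/0.57 = 2.044 years.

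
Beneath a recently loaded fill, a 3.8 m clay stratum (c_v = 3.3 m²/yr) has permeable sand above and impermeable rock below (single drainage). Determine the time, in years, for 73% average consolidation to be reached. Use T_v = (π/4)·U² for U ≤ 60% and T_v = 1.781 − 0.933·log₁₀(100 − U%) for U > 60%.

t ≈ 1.95 years

Drainage path length: H_d = H = 3.8 m (single drainage).
U > 60%: T_v = 1.781 − 0.933·log₁₀(100 − 73) = 0.44554.
t = T_v·H_d²/c_v = 0.44554×3.8²/3.3 = 1.95 years.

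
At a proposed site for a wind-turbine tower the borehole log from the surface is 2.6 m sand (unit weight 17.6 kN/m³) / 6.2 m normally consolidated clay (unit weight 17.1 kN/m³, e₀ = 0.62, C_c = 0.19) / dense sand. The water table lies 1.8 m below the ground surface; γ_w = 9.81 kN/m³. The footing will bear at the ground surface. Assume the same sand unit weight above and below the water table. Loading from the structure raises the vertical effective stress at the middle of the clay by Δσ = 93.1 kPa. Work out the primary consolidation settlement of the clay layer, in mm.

S_c ≈ 294 mm

Mid-depth of clay below the ground surface: z = 2.6 + 6.2/2 = 5.7 m.
Total vertical stress at mid-clay: σ_v = 17.6×2.6 + 17.1×3.1 = 98.77 kPa.
Pore pressure: u = 9.81×(5.7 − 1.8) = 38.259 kPa.
Initial effective stress: σ'_0 = σ_v − u = 98.77 − 38.259 = 60.511 kPa.
Final effective stress: σ'_f = σ'_0 + Δσ = 60.511 + 93.1 = 153.61 kPa.
Normally consolidated clay, so the full stress increment lies on the virgin compression line:
S_c = C_c·H/(1+e₀)·log₁₀(σ'_f/σ'_0) = 0.19×6.2/(1+0.62)×log₁₀(153.61/60.511)
    = 0.72716 × 0.40459 = 0.2942 m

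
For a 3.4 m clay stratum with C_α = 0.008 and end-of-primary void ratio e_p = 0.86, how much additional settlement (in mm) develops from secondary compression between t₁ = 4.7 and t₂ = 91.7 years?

S_s ≈ 18.9 mm

Secondary compression: S_s = C_α·H/(1+e_p)·log₁₀(t₂/t₁)
S_s = 0.008×3.4/(1+0.86)×log₁₀(91.7/4.7)
    = 0.01462 × 1.29 = 0.01887 m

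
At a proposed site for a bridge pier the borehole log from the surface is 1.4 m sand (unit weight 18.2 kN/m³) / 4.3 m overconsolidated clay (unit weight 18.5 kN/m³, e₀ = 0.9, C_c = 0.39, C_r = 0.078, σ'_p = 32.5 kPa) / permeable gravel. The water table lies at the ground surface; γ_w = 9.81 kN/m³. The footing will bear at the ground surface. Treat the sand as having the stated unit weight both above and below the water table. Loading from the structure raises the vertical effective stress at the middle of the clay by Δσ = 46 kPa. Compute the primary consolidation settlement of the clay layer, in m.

Mid-depth of clay below the ground surface: z = 1.4 + 4.3/2 = 3.55 m.
Total vertical stress at mid-clay: σ_v = 18.2×1.4 + 18.5×2.15 = 65.255 kPa.
Pore pressure: u = 9.81×(3.55 − 0) = 34.825 kPa.
Initial effective stress: σ'_0 = σ_v − u = 65.255 − 34.825 = 30.43 kPa.
Final effective stress: σ'_f = 30.43 + 46 = 76.43 kPa.
σ'_f = 76.43 > σ'_p = 32.5 kPa, so the stress path crosses the preconsolidation pressure — recompression up to σ'_p, then virgin compression beyond:
S_c = H/(1+e₀)·[C_r·log₁₀(σ'_p/σ'_0) + C_c·log₁₀(σ'_f/σ'_p)]
    = 4.3/1.9 × [0.078×log₁₀(32.5/30.43) + 0.39×log₁₀(76.43/32.5)]
    = 2.2632 × [0.0022293 + 0.14484] = 0.3328 m

S_c ≈ 0.333 m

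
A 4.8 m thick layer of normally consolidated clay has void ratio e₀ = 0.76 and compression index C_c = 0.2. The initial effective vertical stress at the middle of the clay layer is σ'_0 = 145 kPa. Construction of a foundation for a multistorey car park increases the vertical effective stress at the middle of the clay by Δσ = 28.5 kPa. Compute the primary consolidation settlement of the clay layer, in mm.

S_c ≈ 42.5 mm

Final effective stress: σ'_f = σ'_0 + Δσ = 145 + 28.5 = 173.5 kPa.
Normally consolidated clay, so the full stress increment lies on the virgin compression line:
S_c = C_c·H/(1+e₀)·log₁₀(σ'_f/σ'_0) = 0.2×4.8/(1+0.76)×log₁₀(173.5/145)
    = 0.54545 × 0.077931 = 0.04251 m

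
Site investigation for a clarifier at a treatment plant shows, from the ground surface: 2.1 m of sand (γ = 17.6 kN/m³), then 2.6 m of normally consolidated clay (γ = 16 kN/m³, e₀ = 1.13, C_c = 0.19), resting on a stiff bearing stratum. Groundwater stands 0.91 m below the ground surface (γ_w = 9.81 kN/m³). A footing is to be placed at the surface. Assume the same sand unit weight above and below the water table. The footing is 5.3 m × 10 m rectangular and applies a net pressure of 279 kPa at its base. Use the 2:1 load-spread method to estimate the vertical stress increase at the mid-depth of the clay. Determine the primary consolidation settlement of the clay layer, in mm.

Mid-depth of clay below the ground surface: z = 2.1 + 2.6/2 = 3.4 m.
Total vertical stress at mid-clay: σ_v = 17.6×2.1 + 16×1.3 = 57.76 kPa.
Pore pressure: u = 9.81×(3.4 − 0.91) = 24.427 kPa.
Initial effective stress: σ'_0 = σ_v − u = 57.76 − 24.427 = 33.333 kPa.
Stress increase at mid-clay by the 2:1 spreading method:
Δσ = qBL/((B+z)(L+z)) = 279×5.3×10/((5.3+3.4)(10+3.4)) = 126.84 kPa
Final effective stress: σ'_f = σ'_0 + Δσ = 33.333 + 126.84 = 160.17 kPa.
Normally consolidated clay, so the full stress increment lies on the virgin compression line:
S_c = C_c·H/(1+e₀)·log₁₀(σ'_f/σ'_0) = 0.19×2.6/(1+1.13)×log₁₀(160.17/33.333)
    = 0.23192 × 0.68171 = 0.1581 m

S_c ≈ 158 mm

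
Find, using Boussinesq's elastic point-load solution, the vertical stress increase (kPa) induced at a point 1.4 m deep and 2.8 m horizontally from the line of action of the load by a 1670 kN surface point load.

Boussinesq vertical stress below a point load on an elastic half-space:
Δσ_z = 3P/(2πz²) · [1 + (r/z)²]^(−5/2)
r/z = 2.8/1.4 = 2; [1+(r/z)²]^(−5/2) = 0.017889.
Δσ_z = 3×1670/(2π×1.4²) × 0.017889 = 406.82 × 0.017889 = 7.278 kPa

Δσ_z ≈ 7.28 kPa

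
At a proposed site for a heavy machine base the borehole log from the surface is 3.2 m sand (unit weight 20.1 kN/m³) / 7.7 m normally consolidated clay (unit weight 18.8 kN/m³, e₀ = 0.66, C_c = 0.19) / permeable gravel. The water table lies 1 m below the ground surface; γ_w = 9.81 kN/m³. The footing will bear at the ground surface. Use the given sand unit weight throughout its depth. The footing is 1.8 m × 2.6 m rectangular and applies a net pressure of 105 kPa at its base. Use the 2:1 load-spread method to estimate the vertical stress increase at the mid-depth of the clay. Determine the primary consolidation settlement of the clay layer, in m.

S_c ≈ 0.0275 m

Mid-depth of clay below the ground surface: z = 3.2 + 7.7/2 = 7.05 m.
Total vertical stress at mid-clay: σ_v = 20.1×3.2 + 18.8×3.85 = 136.7 kPa.
Pore pressure: u = 9.81×(7.05 − 1) = 59.351 kPa.
Initial effective stress: σ'_0 = σ_v − u = 136.7 − 59.351 = 77.349 kPa.
Stress increase at mid-clay by the 2:1 spreading method:
Δσ = qBL/((B+z)(L+z)) = 105×1.8×2.6/((1.8+7.05)(2.6+7.05)) = 5.7539 kPa
Final effective stress: σ'_f = σ'_0 + Δσ = 77.349 + 5.7539 = 83.103 kPa.
Normally consolidated clay, so the full stress increment lies on the virgin compression line:
S_c = C_c·H/(1+e₀)·log₁₀(σ'_f/σ'_0) = 0.19×7.7/(1+0.66)×log₁₀(83.103/77.349)
    = 0.88133 × 0.031162 = 0.02746 m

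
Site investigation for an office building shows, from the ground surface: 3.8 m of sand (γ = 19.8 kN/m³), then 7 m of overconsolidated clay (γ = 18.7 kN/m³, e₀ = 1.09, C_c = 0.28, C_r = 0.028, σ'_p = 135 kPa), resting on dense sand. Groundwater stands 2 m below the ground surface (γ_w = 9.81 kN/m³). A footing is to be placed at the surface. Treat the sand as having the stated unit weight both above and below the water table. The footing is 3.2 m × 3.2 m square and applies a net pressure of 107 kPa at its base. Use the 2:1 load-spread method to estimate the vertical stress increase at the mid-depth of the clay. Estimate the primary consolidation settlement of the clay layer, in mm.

Mid-depth of clay below the ground surface: z = 3.8 + 7/2 = 7.3 m.
Total vertical stress at mid-clay: σ_v = 19.8×3.8 + 18.7×3.5 = 140.69 kPa.
Pore pressure: u = 9.81×(7.3 − 2) = 51.993 kPa.
Initial effective stress: σ'_0 = σ_v − u = 140.69 − 51.993 = 88.697 kPa.
Stress increase at mid-clay by the 2:1 spreading method:
Δσ = qBL/((B+z)(L+z)) = 107×3.2×3.2/((3.2+7.3)(3.2+7.3)) = 9.9381 kPa
Final effective stress: σ'_f = 88.697 + 9.9381 = 98.635 kPa.
σ'_f = 98.635 ≤ σ'_p = 135 kPa, so the clay remains overconsolidated and only the recompression index applies:
S_c = C_r·H/(1+e₀)·log₁₀(σ'_f/σ'_0) = 0.028×7/2.09×log₁₀(98.635/88.697)
    = 0.09378 × 0.046122 = 0.004325 m

S_c ≈ 4.33 mm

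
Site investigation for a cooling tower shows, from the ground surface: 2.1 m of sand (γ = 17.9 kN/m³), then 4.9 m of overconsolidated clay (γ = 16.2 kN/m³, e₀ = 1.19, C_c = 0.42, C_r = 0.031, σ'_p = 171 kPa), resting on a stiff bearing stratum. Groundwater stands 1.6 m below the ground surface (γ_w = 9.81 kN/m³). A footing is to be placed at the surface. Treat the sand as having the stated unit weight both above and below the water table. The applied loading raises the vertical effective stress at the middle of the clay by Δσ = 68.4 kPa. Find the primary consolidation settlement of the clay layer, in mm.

S_c ≈ 26.6 mm

Mid-depth of clay below the ground surface: z = 2.1 + 4.9/2 = 4.55 m.
Total vertical stress at mid-clay: σ_v = 17.9×2.1 + 16.2×2.45 = 77.28 kPa.
Pore pressure: u = 9.81×(4.55 − 1.6) = 28.94 kPa.
Initial effective stress: σ'_0 = σ_v − u = 77.28 − 28.94 = 48.34 kPa.
Final effective stress: σ'_f = 48.34 + 68.4 = 116.74 kPa.
σ'_f = 116.74 ≤ σ'_p = 171 kPa, so the clay remains overconsolidated and only the recompression index applies:
S_c = C_r·H/(1+e₀)·log₁₀(σ'_f/σ'_0) = 0.031×4.9/2.19×log₁₀(116.74/48.34)
    = 0.069359 × 0.38291 = 0.02656 m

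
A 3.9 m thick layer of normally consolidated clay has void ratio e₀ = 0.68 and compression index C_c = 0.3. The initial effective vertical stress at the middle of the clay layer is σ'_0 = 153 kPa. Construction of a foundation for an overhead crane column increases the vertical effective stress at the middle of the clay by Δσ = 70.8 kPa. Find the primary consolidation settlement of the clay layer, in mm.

S_c ≈ 115 mm

Final effective stress: σ'_f = σ'_0 + Δσ = 153 + 70.8 = 223.8 kPa.
Normally consolidated clay, so the full stress increment lies on the virgin compression line:
S_c = C_c·H/(1+e₀)·log₁₀(σ'_f/σ'_0) = 0.3×3.9/(1+0.68)×log₁₀(223.8/153)
    = 0.69643 × 0.16517 = 0.115 m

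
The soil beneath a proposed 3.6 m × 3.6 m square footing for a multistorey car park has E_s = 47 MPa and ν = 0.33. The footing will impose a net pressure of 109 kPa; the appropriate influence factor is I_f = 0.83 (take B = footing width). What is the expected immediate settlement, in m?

S_e ≈ 0.00617 m

Immediate (elastic) settlement: S_e = q·B·(1−ν²)/E_s · I_f.
E_s = 47 MPa = 47000 kPa.
S_e = 109 × 3.6 × (1 − 0.33²) / 47000 × 0.83
    = 109 × 3.6 × 0.8911 / 47000 × 0.83
    = 0.006175 m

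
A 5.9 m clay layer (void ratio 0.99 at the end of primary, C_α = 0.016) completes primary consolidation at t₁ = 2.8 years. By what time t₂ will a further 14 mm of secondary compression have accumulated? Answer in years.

t₂ ≈ 5.52 years

S_s = C_α·H/(1+e_p)·log₁₀(t₂/t₁) ⇒ log₁₀(t₂/t₁) = S_s·(1+e_p)/(C_α·H).
log₁₀(t₂/t₁) = 0.014 × (1+0.99) / (0.016×5.9) = 0.2951
t₂ = t₁ × 10^0.2951 = 2.8 × 1.973 = 5.524 years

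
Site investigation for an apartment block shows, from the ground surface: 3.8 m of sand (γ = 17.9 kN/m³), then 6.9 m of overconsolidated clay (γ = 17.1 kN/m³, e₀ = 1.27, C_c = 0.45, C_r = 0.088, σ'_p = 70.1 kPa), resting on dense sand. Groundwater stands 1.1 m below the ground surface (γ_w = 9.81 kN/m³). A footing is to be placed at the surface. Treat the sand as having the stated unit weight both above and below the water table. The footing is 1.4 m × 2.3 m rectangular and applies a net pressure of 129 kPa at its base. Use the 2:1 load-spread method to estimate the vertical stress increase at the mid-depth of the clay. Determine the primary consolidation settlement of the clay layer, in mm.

Mid-depth of clay below the ground surface: z = 3.8 + 6.9/2 = 7.25 m.
Total vertical stress at mid-clay: σ_v = 17.9×3.8 + 17.1×3.45 = 127.02 kPa.
Pore pressure: u = 9.81×(7.25 − 1.1) = 60.332 kPa.
Initial effective stress: σ'_0 = σ_v − u = 127.02 − 60.332 = 66.688 kPa.
Stress increase at mid-clay by the 2:1 spreading method:
Δσ = qBL/((B+z)(L+z)) = 129×1.4×2.3/((1.4+7.25)(2.3+7.25)) = 5.0284 kPa
Final effective stress: σ'_f = 66.688 + 5.0284 = 71.716 kPa.
σ'_f = 71.716 > σ'_p = 70.1 kPa, so the stress path crosses the preconsolidation pressure — recompression up to σ'_p, then virgin compression beyond:
S_c = H/(1+e₀)·[C_r·log₁₀(σ'_p/σ'_0) + C_c·log₁₀(σ'_f/σ'_p)]
    = 6.9/2.27 × [0.088×log₁₀(70.1/66.688) + 0.45×log₁₀(71.716/70.1)]
    = 3.0396 × [0.001907 + 0.0044541] = 0.01934 m

S_c ≈ 19.3 mm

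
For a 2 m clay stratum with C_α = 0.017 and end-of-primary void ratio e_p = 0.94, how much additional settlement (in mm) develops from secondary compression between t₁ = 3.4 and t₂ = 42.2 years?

Secondary compression: S_s = C_α·H/(1+e_p)·log₁₀(t₂/t₁)
S_s = 0.017×2/(1+0.94)×log₁₀(42.2/3.4)
    = 0.01753 × 1.094 = 0.01917 m

S_s ≈ 19.2 mm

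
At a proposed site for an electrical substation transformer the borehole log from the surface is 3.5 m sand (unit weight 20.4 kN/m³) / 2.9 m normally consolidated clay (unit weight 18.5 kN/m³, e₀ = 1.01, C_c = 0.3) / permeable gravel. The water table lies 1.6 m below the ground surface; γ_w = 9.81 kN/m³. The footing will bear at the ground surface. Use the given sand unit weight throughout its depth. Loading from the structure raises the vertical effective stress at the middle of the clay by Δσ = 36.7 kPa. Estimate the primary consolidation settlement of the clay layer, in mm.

Mid-depth of clay below the ground surface: z = 3.5 + 2.9/2 = 4.95 m.
Total vertical stress at mid-clay: σ_v = 20.4×3.5 + 18.5×1.45 = 98.225 kPa.
Pore pressure: u = 9.81×(4.95 − 1.6) = 32.864 kPa.
Initial effective stress: σ'_0 = σ_v − u = 98.225 − 32.864 = 65.361 kPa.
Final effective stress: σ'_f = σ'_0 + Δσ = 65.361 + 36.7 = 102.06 kPa.
Normally consolidated clay, so the full stress increment lies on the virgin compression line:
S_c = C_c·H/(1+e₀)·log₁₀(σ'_f/σ'_0) = 0.3×2.9/(1+1.01)×log₁₀(102.06/65.361)
    = 0.43284 × 0.19354 = 0.08377 m

S_c ≈ 83.8 mm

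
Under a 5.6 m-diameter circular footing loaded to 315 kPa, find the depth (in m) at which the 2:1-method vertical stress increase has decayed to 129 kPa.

z ≈ 3.15 m

2:1 spreading — at depth z the loaded area has grown by z in each plan dimension:
qD²/(D+z)² = Δσ_z ⇒ z = D(√(q/Δσ_z) − 1) = 5.6×(√(315/129) − 1) = 3.151 m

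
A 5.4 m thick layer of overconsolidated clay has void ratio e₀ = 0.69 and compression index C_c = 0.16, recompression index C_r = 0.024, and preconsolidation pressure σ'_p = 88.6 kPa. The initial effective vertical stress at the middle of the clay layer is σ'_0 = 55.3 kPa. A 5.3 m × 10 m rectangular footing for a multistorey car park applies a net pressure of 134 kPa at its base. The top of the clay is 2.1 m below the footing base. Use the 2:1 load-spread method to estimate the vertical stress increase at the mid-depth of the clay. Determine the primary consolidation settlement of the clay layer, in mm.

Mid-depth of clay below the footing base: z = 2.1 + 5.4/2 = 4.8 m.
Stress increase at mid-clay by the 2:1 spreading method:
Δσ = qBL/((B+z)(L+z)) = 134×5.3×10/((5.3+4.8)(10+4.8)) = 47.511 kPa
Final effective stress: σ'_f = 55.3 + 47.511 = 102.81 kPa.
σ'_f = 102.81 > σ'_p = 88.6 kPa, so the stress path crosses the preconsolidation pressure — recompression up to σ'_p, then virgin compression beyond:
S_c = H/(1+e₀)·[C_r·log₁₀(σ'_p/σ'_0) + C_c·log₁₀(σ'_f/σ'_p)]
    = 5.4/1.69 × [0.024×log₁₀(88.6/55.3) + 0.16×log₁₀(102.81/88.6)]
    = 3.1953 × [0.004913 + 0.010336] = 0.04873 m

S_c ≈ 48.7 mm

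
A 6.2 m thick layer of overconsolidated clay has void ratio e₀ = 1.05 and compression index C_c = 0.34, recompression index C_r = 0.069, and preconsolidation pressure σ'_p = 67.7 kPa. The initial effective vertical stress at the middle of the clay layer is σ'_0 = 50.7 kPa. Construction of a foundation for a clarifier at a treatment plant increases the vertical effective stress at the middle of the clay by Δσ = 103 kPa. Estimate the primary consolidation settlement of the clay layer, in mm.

S_c ≈ 392 mm

Final effective stress: σ'_f = 50.7 + 103 = 153.7 kPa.
σ'_f = 153.7 > σ'_p = 67.7 kPa, so the stress path crosses the preconsolidation pressure — recompression up to σ'_p, then virgin compression beyond:
S_c = H/(1+e₀)·[C_r·log₁₀(σ'_p/σ'_0) + C_c·log₁₀(σ'_f/σ'_p)]
    = 6.2/2.05 × [0.069×log₁₀(67.7/50.7) + 0.34×log₁₀(153.7/67.7)]
    = 3.0244 × [0.0086651 + 0.12107] = 0.3924 m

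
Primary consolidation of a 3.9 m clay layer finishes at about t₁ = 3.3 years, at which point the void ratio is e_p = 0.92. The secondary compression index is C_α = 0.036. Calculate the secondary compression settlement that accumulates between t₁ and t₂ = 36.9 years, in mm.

S_s ≈ 76.7 mm

Secondary compression: S_s = C_α·H/(1+e_p)·log₁₀(t₂/t₁)
S_s = 0.036×3.9/(1+0.92)×log₁₀(36.9/3.3)
    = 0.07312 × 1.049 = 0.07667 m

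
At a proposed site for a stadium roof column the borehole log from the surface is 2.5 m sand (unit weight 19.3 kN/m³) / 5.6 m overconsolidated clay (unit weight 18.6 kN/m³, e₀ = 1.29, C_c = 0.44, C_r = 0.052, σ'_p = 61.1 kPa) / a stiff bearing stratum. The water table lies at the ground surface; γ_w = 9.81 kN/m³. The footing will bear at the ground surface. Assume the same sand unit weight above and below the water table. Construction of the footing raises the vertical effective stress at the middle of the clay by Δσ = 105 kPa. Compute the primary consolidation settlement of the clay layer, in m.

Mid-depth of clay below the ground surface: z = 2.5 + 5.6/2 = 5.3 m.
Total vertical stress at mid-clay: σ_v = 19.3×2.5 + 18.6×2.8 = 100.33 kPa.
Pore pressure: u = 9.81×(5.3 − 0) = 51.993 kPa.
Initial effective stress: σ'_0 = σ_v − u = 100.33 − 51.993 = 48.337 kPa.
Final effective stress: σ'_f = 48.337 + 105 = 153.34 kPa.
σ'_f = 153.34 > σ'_p = 61.1 kPa, so the stress path crosses the preconsolidation pressure — recompression up to σ'_p, then virgin compression beyond:
S_c = H/(1+e₀)·[C_r·log₁₀(σ'_p/σ'_0) + C_c·log₁₀(σ'_f/σ'_p)]
    = 5.6/2.29 × [0.052×log₁₀(61.1/48.337) + 0.44×log₁₀(153.34/61.1)]
    = 2.4454 × [0.0052916 + 0.17583] = 0.4429 m

S_c ≈ 0.443 m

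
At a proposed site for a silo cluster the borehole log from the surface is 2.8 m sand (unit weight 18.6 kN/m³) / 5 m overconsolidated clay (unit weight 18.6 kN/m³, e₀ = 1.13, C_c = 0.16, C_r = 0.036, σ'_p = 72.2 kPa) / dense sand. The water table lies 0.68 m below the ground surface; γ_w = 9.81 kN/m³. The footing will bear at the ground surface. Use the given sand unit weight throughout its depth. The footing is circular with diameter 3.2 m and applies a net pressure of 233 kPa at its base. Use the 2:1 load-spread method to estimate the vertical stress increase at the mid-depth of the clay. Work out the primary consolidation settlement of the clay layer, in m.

S_c ≈ 0.0402 m

Mid-depth of clay below the ground surface: z = 2.8 + 5/2 = 5.3 m.
Total vertical stress at mid-clay: σ_v = 18.6×2.8 + 18.6×2.5 = 98.58 kPa.
Pore pressure: u = 9.81×(5.3 − 0.68) = 45.322 kPa.
Initial effective stress: σ'_0 = σ_v − u = 98.58 − 45.322 = 53.258 kPa.
Stress increase at mid-clay by the 2:1 spreading method:
Δσ ≈ qD²/(D+z)² = 233×3.2²/(3.2+5.3)² = 33.023 kPa
Final effective stress: σ'_f = 53.258 + 33.023 = 86.281 kPa.
σ'_f = 86.281 > σ'_p = 72.2 kPa, so the stress path crosses the preconsolidation pressure — recompression up to σ'_p, then virgin compression beyond:
S_c = H/(1+e₀)·[C_r·log₁₀(σ'_p/σ'_0) + C_c·log₁₀(σ'_f/σ'_p)]
    = 5/2.13 × [0.036×log₁₀(72.2/53.258) + 0.16×log₁₀(86.281/72.2)]
    = 2.3474 × [0.0047575 + 0.01238] = 0.04023 m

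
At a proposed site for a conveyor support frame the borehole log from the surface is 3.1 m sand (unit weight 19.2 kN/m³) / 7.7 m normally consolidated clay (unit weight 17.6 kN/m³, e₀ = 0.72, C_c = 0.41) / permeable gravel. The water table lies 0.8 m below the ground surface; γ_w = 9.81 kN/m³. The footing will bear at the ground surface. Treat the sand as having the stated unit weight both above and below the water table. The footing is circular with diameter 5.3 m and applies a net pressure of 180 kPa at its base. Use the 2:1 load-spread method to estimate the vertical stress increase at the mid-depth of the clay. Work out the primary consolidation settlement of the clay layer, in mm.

S_c ≈ 325 mm

Mid-depth of clay below the ground surface: z = 3.1 + 7.7/2 = 6.95 m.
Total vertical stress at mid-clay: σ_v = 19.2×3.1 + 17.6×3.85 = 127.28 kPa.
Pore pressure: u = 9.81×(6.95 − 0.8) = 60.332 kPa.
Initial effective stress: σ'_0 = σ_v − u = 127.28 − 60.332 = 66.948 kPa.
Stress increase at mid-clay by the 2:1 spreading method:
Δσ ≈ qD²/(D+z)² = 180×5.3²/(5.3+6.95)² = 33.694 kPa
Final effective stress: σ'_f = σ'_0 + Δσ = 66.948 + 33.694 = 100.64 kPa.
Normally consolidated clay, so the full stress increment lies on the virgin compression line:
S_c = C_c·H/(1+e₀)·log₁₀(σ'_f/σ'_0) = 0.41×7.7/(1+0.72)×log₁₀(100.64/66.948)
    = 1.8355 × 0.17703 = 0.3249 m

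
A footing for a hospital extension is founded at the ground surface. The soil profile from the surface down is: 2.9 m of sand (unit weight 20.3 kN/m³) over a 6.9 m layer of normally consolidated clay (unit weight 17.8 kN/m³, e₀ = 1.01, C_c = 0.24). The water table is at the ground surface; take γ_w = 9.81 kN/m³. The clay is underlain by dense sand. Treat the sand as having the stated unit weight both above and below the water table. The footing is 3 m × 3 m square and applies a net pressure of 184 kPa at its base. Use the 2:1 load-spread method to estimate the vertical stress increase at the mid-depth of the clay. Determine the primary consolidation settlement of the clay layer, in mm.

S_c ≈ 101 mm

Mid-depth of clay below the ground surface: z = 2.9 + 6.9/2 = 6.35 m.
Total vertical stress at mid-clay: σ_v = 20.3×2.9 + 17.8×3.45 = 120.28 kPa.
Pore pressure: u = 9.81×(6.35 − 0) = 62.294 kPa.
Initial effective stress: σ'_0 = σ_v − u = 120.28 − 62.294 = 57.986 kPa.
Stress increase at mid-clay by the 2:1 spreading method:
Δσ = qBL/((B+z)(L+z)) = 184×3×3/((3+6.35)(3+6.35)) = 18.942 kPa
Final effective stress: σ'_f = σ'_0 + Δσ = 57.986 + 18.942 = 76.928 kPa.
Normally consolidated clay, so the full stress increment lies on the virgin compression line:
S_c = C_c·H/(1+e₀)·log₁₀(σ'_f/σ'_0) = 0.24×6.9/(1+1.01)×log₁₀(76.928/57.986)
    = 0.82388 × 0.12276 = 0.1011 m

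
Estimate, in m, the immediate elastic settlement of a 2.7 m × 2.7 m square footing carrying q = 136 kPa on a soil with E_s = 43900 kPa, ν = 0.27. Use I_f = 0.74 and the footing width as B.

S_e ≈ 0.00574 m

Immediate (elastic) settlement: S_e = q·B·(1−ν²)/E_s · I_f.
S_e = 136 × 2.7 × (1 − 0.27²) / 43900 × 0.74
    = 136 × 2.7 × 0.9271 / 43900 × 0.74
    = 0.005738 m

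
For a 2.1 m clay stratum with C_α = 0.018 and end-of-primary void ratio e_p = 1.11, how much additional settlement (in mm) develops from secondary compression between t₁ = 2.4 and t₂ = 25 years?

Secondary compression: S_s = C_α·H/(1+e_p)·log₁₀(t₂/t₁)
S_s = 0.018×2.1/(1+1.11)×log₁₀(25/2.4)
    = 0.01791 × 1.018 = 0.01823 m

S_s ≈ 18.2 mm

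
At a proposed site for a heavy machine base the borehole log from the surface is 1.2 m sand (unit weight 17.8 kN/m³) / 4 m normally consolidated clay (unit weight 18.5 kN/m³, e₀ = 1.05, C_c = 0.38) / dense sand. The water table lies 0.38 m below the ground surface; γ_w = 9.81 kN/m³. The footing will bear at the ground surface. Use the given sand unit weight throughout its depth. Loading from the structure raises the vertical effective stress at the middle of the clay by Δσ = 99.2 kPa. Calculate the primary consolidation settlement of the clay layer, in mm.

S_c ≈ 465 mm

Mid-depth of clay below the ground surface: z = 1.2 + 4/2 = 3.2 m.
Total vertical stress at mid-clay: σ_v = 17.8×1.2 + 18.5×2 = 58.36 kPa.
Pore pressure: u = 9.81×(3.2 − 0.38) = 27.664 kPa.
Initial effective stress: σ'_0 = σ_v − u = 58.36 − 27.664 = 30.696 kPa.
Final effective stress: σ'_f = σ'_0 + Δσ = 30.696 + 99.2 = 129.9 kPa.
Normally consolidated clay, so the full stress increment lies on the virgin compression line:
S_c = C_c·H/(1+e₀)·log₁₀(σ'_f/σ'_0) = 0.38×4/(1+1.05)×log₁₀(129.9/30.696)
    = 0.74146 × 0.62653 = 0.4645 m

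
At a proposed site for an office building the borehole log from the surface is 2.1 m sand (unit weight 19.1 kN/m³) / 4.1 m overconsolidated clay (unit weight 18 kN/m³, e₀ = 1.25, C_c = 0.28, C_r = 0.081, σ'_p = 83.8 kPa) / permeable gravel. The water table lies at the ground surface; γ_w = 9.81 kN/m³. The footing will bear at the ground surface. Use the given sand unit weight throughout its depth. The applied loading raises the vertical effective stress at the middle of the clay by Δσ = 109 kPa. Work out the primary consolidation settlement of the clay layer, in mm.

Mid-depth of clay below the ground surface: z = 2.1 + 4.1/2 = 4.15 m.
Total vertical stress at mid-clay: σ_v = 19.1×2.1 + 18×2.05 = 77.01 kPa.
Pore pressure: u = 9.81×(4.15 − 0) = 40.712 kPa.
Initial effective stress: σ'_0 = σ_v − u = 77.01 − 40.712 = 36.298 kPa.
Final effective stress: σ'_f = 36.298 + 109 = 145.3 kPa.
σ'_f = 145.3 > σ'_p = 83.8 kPa, so the stress path crosses the preconsolidation pressure — recompression up to σ'_p, then virgin compression beyond:
S_c = H/(1+e₀)·[C_r·log₁₀(σ'_p/σ'_0) + C_c·log₁₀(σ'_f/σ'_p)]
    = 4.1/2.25 × [0.081×log₁₀(83.8/36.298) + 0.28×log₁₀(145.3/83.8)]
    = 1.8222 × [0.029432 + 0.066926] = 0.1756 m

S_c ≈ 176 mm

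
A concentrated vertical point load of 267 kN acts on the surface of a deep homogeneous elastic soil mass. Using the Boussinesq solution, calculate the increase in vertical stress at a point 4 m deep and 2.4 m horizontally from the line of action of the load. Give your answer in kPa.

Δσ_z ≈ 3.69 kPa

Boussinesq vertical stress below a point load on an elastic half-space:
Δσ_z = 3P/(2πz²) · [1 + (r/z)²]^(−5/2)
r/z = 2.4/4 = 0.6; [1+(r/z)²]^(−5/2) = 0.46361.
Δσ_z = 3×267/(2π×4²) × 0.46361 = 7.9677 × 0.46361 = 3.694 kPa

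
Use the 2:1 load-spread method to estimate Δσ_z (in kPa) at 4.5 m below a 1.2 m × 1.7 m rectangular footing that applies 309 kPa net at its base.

Δσ_z ≈ 17.8 kPa

By the 2:1 method the load spreads at 1 horizontal : 2 vertical, so at depth z the loaded area has grown by z in each plan dimension:
Δσ = qBL/((B+z)(L+z)) = 309×1.2×1.7/((1.2+4.5)(1.7+4.5)) = 17.837 kPa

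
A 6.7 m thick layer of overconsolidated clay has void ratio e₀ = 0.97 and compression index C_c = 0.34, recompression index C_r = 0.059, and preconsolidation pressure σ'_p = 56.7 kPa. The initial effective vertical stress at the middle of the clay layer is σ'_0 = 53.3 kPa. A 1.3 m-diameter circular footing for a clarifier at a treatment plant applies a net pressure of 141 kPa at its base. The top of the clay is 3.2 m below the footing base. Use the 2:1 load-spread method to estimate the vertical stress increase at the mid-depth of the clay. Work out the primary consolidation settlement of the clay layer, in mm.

S_c ≈ 9.51 mm

Mid-depth of clay below the footing base: z = 3.2 + 6.7/2 = 6.55 m.
Stress increase at mid-clay by the 2:1 spreading method:
Δσ ≈ qD²/(D+z)² = 141×1.3²/(1.3+6.55)² = 3.8669 kPa
Final effective stress: σ'_f = 53.3 + 3.8669 = 57.167 kPa.
σ'_f = 57.167 > σ'_p = 56.7 kPa, so the stress path crosses the preconsolidation pressure — recompression up to σ'_p, then virgin compression beyond:
S_c = H/(1+e₀)·[C_r·log₁₀(σ'_p/σ'_0) + C_c·log₁₀(σ'_f/σ'_p)]
    = 6.7/1.97 × [0.059×log₁₀(56.7/53.3) + 0.34×log₁₀(57.167/56.7)]
    = 3.401 × [0.0015845 + 0.0012112] = 0.009508 m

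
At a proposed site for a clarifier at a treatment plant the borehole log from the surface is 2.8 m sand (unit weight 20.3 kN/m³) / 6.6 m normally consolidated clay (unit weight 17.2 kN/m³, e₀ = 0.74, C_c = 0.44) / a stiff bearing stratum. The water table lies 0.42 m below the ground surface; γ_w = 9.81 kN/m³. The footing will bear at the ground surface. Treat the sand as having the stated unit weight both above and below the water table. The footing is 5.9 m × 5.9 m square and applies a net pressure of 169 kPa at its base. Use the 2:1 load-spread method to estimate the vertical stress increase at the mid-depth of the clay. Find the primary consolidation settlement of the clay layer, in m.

S_c ≈ 0.387 m

Mid-depth of clay below the ground surface: z = 2.8 + 6.6/2 = 6.1 m.
Total vertical stress at mid-clay: σ_v = 20.3×2.8 + 17.2×3.3 = 113.6 kPa.
Pore pressure: u = 9.81×(6.1 − 0.42) = 55.721 kPa.
Initial effective stress: σ'_0 = σ_v − u = 113.6 − 55.721 = 57.879 kPa.
Stress increase at mid-clay by the 2:1 spreading method:
Δσ = qBL/((B+z)(L+z)) = 169×5.9×5.9/((5.9+6.1)(5.9+6.1)) = 40.853 kPa
Final effective stress: σ'_f = σ'_0 + Δσ = 57.879 + 40.853 = 98.732 kPa.
Normally consolidated clay, so the full stress increment lies on the virgin compression line:
S_c = C_c·H/(1+e₀)·log₁₀(σ'_f/σ'_0) = 0.44×6.6/(1+0.74)×log₁₀(98.732/57.879)
    = 1.669 × 0.23194 = 0.3871 m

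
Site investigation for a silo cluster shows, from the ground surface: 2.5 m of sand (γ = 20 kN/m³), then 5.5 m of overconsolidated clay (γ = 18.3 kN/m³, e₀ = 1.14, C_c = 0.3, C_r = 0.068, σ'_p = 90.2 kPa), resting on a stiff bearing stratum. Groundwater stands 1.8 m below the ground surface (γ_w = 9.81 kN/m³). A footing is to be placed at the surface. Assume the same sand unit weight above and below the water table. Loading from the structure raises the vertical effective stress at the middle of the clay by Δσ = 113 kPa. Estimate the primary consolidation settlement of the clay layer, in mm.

Mid-depth of clay below the ground surface: z = 2.5 + 5.5/2 = 5.25 m.
Total vertical stress at mid-clay: σ_v = 20×2.5 + 18.3×2.75 = 100.33 kPa.
Pore pressure: u = 9.81×(5.25 − 1.8) = 33.845 kPa.
Initial effective stress: σ'_0 = σ_v − u = 100.33 − 33.845 = 66.485 kPa.
Final effective stress: σ'_f = 66.485 + 113 = 179.49 kPa.
σ'_f = 179.49 > σ'_p = 90.2 kPa, so the stress path crosses the preconsolidation pressure — recompression up to σ'_p, then virgin compression beyond:
S_c = H/(1+e₀)·[C_r·log₁₀(σ'_p/σ'_0) + C_c·log₁₀(σ'_f/σ'_p)]
    = 5.5/2.14 × [0.068×log₁₀(90.2/66.485) + 0.3×log₁₀(179.49/90.2)]
    = 2.5701 × [0.0090088 + 0.08965] = 0.2536 m

S_c ≈ 254 mm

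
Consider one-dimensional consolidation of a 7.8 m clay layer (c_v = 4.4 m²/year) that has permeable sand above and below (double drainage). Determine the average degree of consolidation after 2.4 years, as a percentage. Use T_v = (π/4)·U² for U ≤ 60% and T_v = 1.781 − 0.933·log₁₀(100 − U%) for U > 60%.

U ≈ 85.4 %

Drainage path length: H_d = H/2 = 3.9 m (double drainage).
T_v = c_v·t/H_d² = 4.4×2.4/3.9² = 0.69428.
T_v = 0.69428 corresponds to the U > 60% branch:
U = 1 − 10^((1.781 − T_v)/0.933)/100 = 0.8539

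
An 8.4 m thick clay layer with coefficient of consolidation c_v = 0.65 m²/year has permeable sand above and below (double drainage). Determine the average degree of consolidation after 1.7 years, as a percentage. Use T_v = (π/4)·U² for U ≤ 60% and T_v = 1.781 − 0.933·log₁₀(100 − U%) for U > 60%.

Drainage path length: H_d = H/2 = 4.2 m (double drainage).
T_v = c_v·t/H_d² = 0.65×1.7/4.2² = 0.062642.
T_v = 0.062642 corresponds to the U ≤ 60% branch:
U = √(4T_v/π) = 0.2824

U ≈ 28.2 %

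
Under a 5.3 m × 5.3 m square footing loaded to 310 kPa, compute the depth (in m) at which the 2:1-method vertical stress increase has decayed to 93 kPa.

z ≈ 4.38 m

2:1 spreading — at depth z the loaded area has grown by z in each plan dimension:
qB²/(B+z)² = Δσ_z ⇒ z = B(√(q/Δσ_z) − 1) = 5.3×(√(310/93) − 1) = 4.376 m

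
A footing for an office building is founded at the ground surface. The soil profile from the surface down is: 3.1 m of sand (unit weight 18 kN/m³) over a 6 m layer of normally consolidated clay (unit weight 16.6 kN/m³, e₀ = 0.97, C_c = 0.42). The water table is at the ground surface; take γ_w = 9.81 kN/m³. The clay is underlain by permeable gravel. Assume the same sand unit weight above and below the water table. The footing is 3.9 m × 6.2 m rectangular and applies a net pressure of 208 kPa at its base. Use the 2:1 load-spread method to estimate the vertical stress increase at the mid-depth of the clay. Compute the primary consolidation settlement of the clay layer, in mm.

S_c ≈ 355 mm

Mid-depth of clay below the ground surface: z = 3.1 + 6/2 = 6.1 m.
Total vertical stress at mid-clay: σ_v = 18×3.1 + 16.6×3 = 105.6 kPa.
Pore pressure: u = 9.81×(6.1 − 0) = 59.841 kPa.
Initial effective stress: σ'_0 = σ_v − u = 105.6 − 59.841 = 45.759 kPa.
Stress increase at mid-clay by the 2:1 spreading method:
Δσ = qBL/((B+z)(L+z)) = 208×3.9×6.2/((3.9+6.1)(6.2+6.1)) = 40.89 kPa
Final effective stress: σ'_f = σ'_0 + Δσ = 45.759 + 40.89 = 86.649 kPa.
Normally consolidated clay, so the full stress increment lies on the virgin compression line:
S_c = C_c·H/(1+e₀)·log₁₀(σ'_f/σ'_0) = 0.42×6/(1+0.97)×log₁₀(86.649/45.759)
    = 1.2792 × 0.27729 = 0.3547 m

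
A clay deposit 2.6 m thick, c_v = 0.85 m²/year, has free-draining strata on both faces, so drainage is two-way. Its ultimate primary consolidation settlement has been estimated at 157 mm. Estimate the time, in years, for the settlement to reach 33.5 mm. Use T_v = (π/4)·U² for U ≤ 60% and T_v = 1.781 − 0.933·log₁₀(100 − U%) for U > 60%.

t ≈ 0.0711 years

Drainage path length: H_d = H/2 = 1.3 m (double drainage).
U = S(t)/S_ult = 33.5/157 = 0.2134.
U ≤ 60%: T_v = (π/4)·U² = (π/4)×0.21338² = 0.035759.
t = T_v·H_d²/c_v = 0.035759×1.3²/0.85 = 0.0711 years.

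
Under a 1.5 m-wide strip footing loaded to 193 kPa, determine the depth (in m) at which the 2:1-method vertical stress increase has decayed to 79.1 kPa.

2:1 spreading — at depth z the loaded area has grown by z in each plan dimension:
qB/(B+z) = Δσ_z ⇒ z = qB/Δσ_z − B = 193×1.5/79.1 − 1.5 = 2.16 m

z ≈ 2.16 m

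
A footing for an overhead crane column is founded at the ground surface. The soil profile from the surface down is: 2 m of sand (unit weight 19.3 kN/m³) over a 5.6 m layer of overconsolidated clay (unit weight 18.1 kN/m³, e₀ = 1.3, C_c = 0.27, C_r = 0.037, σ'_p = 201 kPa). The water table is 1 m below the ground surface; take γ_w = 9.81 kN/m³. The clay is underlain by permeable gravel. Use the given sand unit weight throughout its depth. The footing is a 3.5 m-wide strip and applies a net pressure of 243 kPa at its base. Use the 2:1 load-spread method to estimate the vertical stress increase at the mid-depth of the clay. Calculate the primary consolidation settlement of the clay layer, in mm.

Mid-depth of clay below the ground surface: z = 2 + 5.6/2 = 4.8 m.
Total vertical stress at mid-clay: σ_v = 19.3×2 + 18.1×2.8 = 89.28 kPa.
Pore pressure: u = 9.81×(4.8 − 1) = 37.278 kPa.
Initial effective stress: σ'_0 = σ_v − u = 89.28 − 37.278 = 52.002 kPa.
Stress increase at mid-clay by the 2:1 spreading method:
Δσ = qB/(B+z) = 243×3.5/(3.5+4.8) = 102.47 kPa
Final effective stress: σ'_f = 52.002 + 102.47 = 154.47 kPa.
σ'_f = 154.47 ≤ σ'_p = 201 kPa, so the clay remains overconsolidated and only the recompression index applies:
S_c = C_r·H/(1+e₀)·log₁₀(σ'_f/σ'_0) = 0.037×5.6/2.3×log₁₀(154.47/52.002)
    = 0.090088 × 0.47282 = 0.0426 m

S_c ≈ 42.6 mm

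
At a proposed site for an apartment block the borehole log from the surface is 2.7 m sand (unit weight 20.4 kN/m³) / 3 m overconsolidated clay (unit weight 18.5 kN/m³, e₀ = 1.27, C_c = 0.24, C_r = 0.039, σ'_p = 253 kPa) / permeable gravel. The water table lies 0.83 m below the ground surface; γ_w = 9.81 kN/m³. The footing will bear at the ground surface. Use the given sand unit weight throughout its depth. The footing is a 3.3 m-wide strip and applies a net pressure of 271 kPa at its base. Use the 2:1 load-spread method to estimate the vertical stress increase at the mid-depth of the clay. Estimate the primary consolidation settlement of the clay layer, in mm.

Mid-depth of clay below the ground surface: z = 2.7 + 3/2 = 4.2 m.
Total vertical stress at mid-clay: σ_v = 20.4×2.7 + 18.5×1.5 = 82.83 kPa.
Pore pressure: u = 9.81×(4.2 − 0.83) = 33.06 kPa.
Initial effective stress: σ'_0 = σ_v − u = 82.83 − 33.06 = 49.77 kPa.
Stress increase at mid-clay by the 2:1 spreading method:
Δσ = qB/(B+z) = 271×3.3/(3.3+4.2) = 119.24 kPa
Final effective stress: σ'_f = 49.77 + 119.24 = 169.01 kPa.
σ'_f = 169.01 ≤ σ'_p = 253 kPa, so the clay remains overconsolidated and only the recompression index applies:
S_c = C_r·H/(1+e₀)·log₁₀(σ'_f/σ'_0) = 0.039×3/2.27×log₁₀(169.01/49.77)
    = 0.051542 × 0.53094 = 0.02737 m

S_c ≈ 27.4 mm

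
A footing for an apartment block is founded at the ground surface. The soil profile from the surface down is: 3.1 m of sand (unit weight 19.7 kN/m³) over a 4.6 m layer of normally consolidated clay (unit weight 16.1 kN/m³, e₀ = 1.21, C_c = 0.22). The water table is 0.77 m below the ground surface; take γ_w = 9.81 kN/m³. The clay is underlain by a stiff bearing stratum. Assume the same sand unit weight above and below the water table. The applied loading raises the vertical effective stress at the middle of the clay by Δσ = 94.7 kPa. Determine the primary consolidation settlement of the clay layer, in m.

S_c ≈ 0.205 m

Mid-depth of clay below the ground surface: z = 3.1 + 4.6/2 = 5.4 m.
Total vertical stress at mid-clay: σ_v = 19.7×3.1 + 16.1×2.3 = 98.1 kPa.
Pore pressure: u = 9.81×(5.4 − 0.77) = 45.42 kPa.
Initial effective stress: σ'_0 = σ_v − u = 98.1 − 45.42 = 52.68 kPa.
Final effective stress: σ'_f = σ'_0 + Δσ = 52.68 + 94.7 = 147.38 kPa.
Normally consolidated clay, so the full stress increment lies on the virgin compression line:
S_c = C_c·H/(1+e₀)·log₁₀(σ'_f/σ'_0) = 0.22×4.6/(1+1.21)×log₁₀(147.38/52.68)
    = 0.45792 × 0.44679 = 0.2046 m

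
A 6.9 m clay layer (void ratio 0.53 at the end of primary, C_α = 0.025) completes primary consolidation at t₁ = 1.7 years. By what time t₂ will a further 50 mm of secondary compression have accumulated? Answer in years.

t₂ ≈ 4.72 years

S_s = C_α·H/(1+e_p)·log₁₀(t₂/t₁) ⇒ log₁₀(t₂/t₁) = S_s·(1+e_p)/(C_α·H).
log₁₀(t₂/t₁) = 0.05 × (1+0.53) / (0.025×6.9) = 0.4435
t₂ = t₁ × 10^0.4435 = 1.7 × 2.776 = 4.72 years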